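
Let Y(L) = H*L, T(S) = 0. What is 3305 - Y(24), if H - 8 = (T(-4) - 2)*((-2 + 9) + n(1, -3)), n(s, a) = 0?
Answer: 3449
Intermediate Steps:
H = -6 (H = 8 + (0 - 2)*((-2 + 9) + 0) = 8 - 2*(7 + 0) = 8 - 2*7 = 8 - 14 = -6)
Y(L) = -6*L
3305 - Y(24) = 3305 - (-6)*24 = 3305 - 1*(-144) = 3305 + 144 = 3449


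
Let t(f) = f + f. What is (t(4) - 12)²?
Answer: 16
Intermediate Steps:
t(f) = 2*f
(t(4) - 12)² = (2*4 - 12)² = (8 - 12)² = (-4)² = 16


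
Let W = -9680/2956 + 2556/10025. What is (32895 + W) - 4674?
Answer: 209052201359/7408475 ≈ 28218.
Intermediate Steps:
W = -22371616/7408475 (W = -9680*1/2956 + 2556*(1/10025) = -2420/739 + 2556/10025 = -22371616/7408475 ≈ -3.0197)
(32895 + W) - 4674 = (32895 - 22371616/7408475) - 4674 = 243679413509/7408475 - 4674 = 209052201359/7408475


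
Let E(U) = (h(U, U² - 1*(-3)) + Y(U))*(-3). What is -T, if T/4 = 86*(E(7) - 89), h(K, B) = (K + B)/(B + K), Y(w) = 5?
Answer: 36808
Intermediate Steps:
h(K, B) = 1 (h(K, B) = (B + K)/(B + K) = 1)
E(U) = -18 (E(U) = (1 + 5)*(-3) = 6*(-3) = -18)
T = -36808 (T = 4*(86*(-18 - 89)) = 4*(86*(-107)) = 4*(-9202) = -36808)
-T = -1*(-36808) = 36808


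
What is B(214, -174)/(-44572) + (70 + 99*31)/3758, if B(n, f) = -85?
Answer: 70115469/83750788 ≈ 0.83719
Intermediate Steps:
B(214, -174)/(-44572) + (70 + 99*31)/3758 = -85/(-44572) + (70 + 99*31)/3758 = -85*(-1/44572) + (70 + 3069)*(1/3758) = 85/44572 + 3139*(1/3758) = 85/44572 + 3139/3758 = 70115469/83750788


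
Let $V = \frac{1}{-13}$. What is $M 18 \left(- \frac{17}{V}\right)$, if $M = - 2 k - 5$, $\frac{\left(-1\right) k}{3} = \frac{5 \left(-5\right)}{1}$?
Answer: $-616590$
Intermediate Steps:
$V = - \frac{1}{13} \approx -0.076923$
$k = 75$ ($k = - 3 \frac{5 \left(-5\right)}{1} = - 3 \left(\left(-25\right) 1\right) = \left(-3\right) \left(-25\right) = 75$)
$M = -155$ ($M = \left(-2\right) 75 - 5 = -150 - 5 = -155$)
$M 18 \left(- \frac{17}{V}\right) = \left(-155\right) 18 \left(- \frac{17}{- \frac{1}{13}}\right) = - 2790 \left(\left(-17\right) \left(-13\right)\right) = \left(-2790\right) 221 = -616590$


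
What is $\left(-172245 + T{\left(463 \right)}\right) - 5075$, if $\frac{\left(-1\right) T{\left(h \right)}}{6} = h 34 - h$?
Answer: $-268994$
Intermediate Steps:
$T{\left(h \right)} = - 198 h$ ($T{\left(h \right)} = - 6 \left(h 34 - h\right) = - 6 \left(34 h - h\right) = - 6 \cdot 33 h = - 198 h$)
$\left(-172245 + T{\left(463 \right)}\right) - 5075 = \left(-172245 - 91674\right) - 5075 = -263919 - 5075 = -268994$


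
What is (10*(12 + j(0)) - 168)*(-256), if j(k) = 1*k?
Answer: 12288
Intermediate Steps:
j(k) = k
(10*(12 + j(0)) - 168)*(-256) = (10*(12 + 0) - 168)*(-256) = (10*12 - 168)*(-256) = (120 - 168)*(-256) = -48*(-256) = 12288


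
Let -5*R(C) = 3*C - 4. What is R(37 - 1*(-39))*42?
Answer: -9408/5 ≈ -1881.6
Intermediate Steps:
R(C) = ⅘ - 3*C/5 (R(C) = -(3*C - 4)/5 = -(-4 + 3*C)/5 = ⅘ - 3*C/5)
R(37 - 1*(-39))*42 = (⅘ - 3*(37 - 1*(-39))/5)*42 = (⅘ - 3*(37 + 39)/5)*42 = (⅘ - ⅗*76)*42 = (⅘ - 228/5)*42 = -224/5*42 = -9408/5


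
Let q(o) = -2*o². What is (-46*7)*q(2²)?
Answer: 10304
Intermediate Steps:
(-46*7)*q(2²) = (-46*7)*(-2*(2²)²) = -(-644)*4² = -(-644)*16 = -322*(-32) = 10304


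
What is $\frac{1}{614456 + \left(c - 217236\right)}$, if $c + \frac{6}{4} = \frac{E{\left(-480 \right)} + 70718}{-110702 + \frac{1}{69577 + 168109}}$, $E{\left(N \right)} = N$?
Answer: $\frac{52624631142}{20903443656099991} \approx 2.5175 \cdot 10^{-6}$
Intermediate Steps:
$c = - \frac{112326125249}{52624631142}$ ($c = - \frac{3}{2} + \frac{-480 + 70718}{-110702 + \frac{1}{69577 + 168109}} = - \frac{3}{2} + \frac{70238}{-110702 + \frac{1}{237686}} = - \frac{3}{2} + \frac{70238}{- \frac{26312315571}{237686}} = - \frac{3}{2} + 70238 \left(- \frac{237686}{26312315571}\right) = - \frac{3}{2} - \frac{16694589268}{26312315571} = - \frac{112326125249}{52624631142} \approx -2.1345$)
$\frac{1}{614456 + \left(c - 217236\right)} = \frac{1}{614456 - \frac{11432076696888761}{52624631142}} = \frac{1}{\frac{20903443656099991}{52624631142}} = \frac{52624631142}{20903443656099991}$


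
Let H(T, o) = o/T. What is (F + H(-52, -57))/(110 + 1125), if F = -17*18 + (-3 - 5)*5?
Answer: -3587/12844 ≈ -0.27927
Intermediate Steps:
F = -346 (F = -306 - 8*5 = -306 - 40 = -346)
(F + H(-52, -57))/(110 + 1125) = (-346 - 57/(-52))/(110 + 1125) = (-346 - 57*(-1/52))/1235 = (-346 + 57/52)*(1/1235) = -17935/52*1/1235 = -3587/12844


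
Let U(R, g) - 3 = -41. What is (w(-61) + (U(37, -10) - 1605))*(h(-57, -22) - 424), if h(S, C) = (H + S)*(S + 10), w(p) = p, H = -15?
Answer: -5043840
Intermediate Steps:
U(R, g) = -38 (U(R, g) = 3 - 41 = -38)
h(S, C) = (-15 + S)*(10 + S) (h(S, C) = (-15 + S)*(S + 10) = (-15 + S)*(10 + S))
(w(-61) + (U(37, -10) - 1605))*(h(-57, -22) - 424) = (-61 + (-38 - 1605))*((-150 + (-57)² - 5*(-57)) - 424) = (-61 - 1643)*((-150 + 3249 + 285) - 424) = -1704*(3384 - 424) = -1704*2960 = -5043840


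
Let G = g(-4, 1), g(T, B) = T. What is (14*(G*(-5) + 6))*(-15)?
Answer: -5460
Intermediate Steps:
G = -4
(14*(G*(-5) + 6))*(-15) = (14*(-4*(-5) + 6))*(-15) = (14*(20 + 6))*(-15) = (14*26)*(-15) = 364*(-15) = -5460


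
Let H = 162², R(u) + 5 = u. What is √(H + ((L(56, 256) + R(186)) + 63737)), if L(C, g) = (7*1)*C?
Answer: √90554 ≈ 300.92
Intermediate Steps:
R(u) = -5 + u
L(C, g) = 7*C
H = 26244
√(H + ((L(56, 256) + R(186)) + 63737)) = √(26244 + ((7*56 + (-5 + 186)) + 63737)) = √(26244 + ((392 + 181) + 63737)) = √(26244 + (573 + 63737)) = √(26244 + 64310) = √90554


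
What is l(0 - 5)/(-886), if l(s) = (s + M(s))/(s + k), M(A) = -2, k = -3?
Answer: -7/7088 ≈ -0.00098758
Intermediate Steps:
l(s) = (-2 + s)/(-3 + s) (l(s) = (s - 2)/(s - 3) = (-2 + s)/(-3 + s))
l(0 - 5)/(-886) = ((-2 + (0 - 5))/(-3 + (0 - 5)))/(-886) = ((-2 - 5)/(-3 - 5))*(-1/886) = (-7/(-8))*(-1/886) = -⅛*(-7)*(-1/886) = (7/8)*(-1/886) = -7/7088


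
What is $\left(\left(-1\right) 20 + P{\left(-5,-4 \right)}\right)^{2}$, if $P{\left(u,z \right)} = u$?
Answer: $625$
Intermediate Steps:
$\left(\left(-1\right) 20 + P{\left(-5,-4 \right)}\right)^{2} = \left(\left(-1\right) 20 - 5\right)^{2} = \left(-20 - 5\right)^{2} = \left(-25\right)^{2} = 625$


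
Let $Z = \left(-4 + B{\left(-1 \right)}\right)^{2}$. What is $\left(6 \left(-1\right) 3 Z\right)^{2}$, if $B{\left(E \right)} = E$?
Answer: $202500$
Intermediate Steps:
$Z = 25$ ($Z = \left(-4 - 1\right)^{2} = \left(-5\right)^{2} = 25$)
$\left(6 \left(-1\right) 3 Z\right)^{2} = \left(6 \left(-1\right) 3 \cdot 25\right)^{2} = \left(\left(-6\right) 3 \cdot 25\right)^{2} = \left(\left(-18\right) 25\right)^{2} = \left(-450\right)^{2} = 202500$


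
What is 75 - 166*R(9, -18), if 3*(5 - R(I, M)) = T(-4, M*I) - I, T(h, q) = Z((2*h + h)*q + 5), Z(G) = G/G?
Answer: -3593/3 ≈ -1197.7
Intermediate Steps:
Z(G) = 1
T(h, q) = 1
R(I, M) = 14/3 + I/3 (R(I, M) = 5 - (1 - I)/3 = 5 + (-⅓ + I/3) = 14/3 + I/3)
75 - 166*R(9, -18) = 75 - 166*(14/3 + (⅓)*9) = 75 - 166*(14/3 + 3) = 75 - 166*23/3 = 75 - 3818/3 = -3593/3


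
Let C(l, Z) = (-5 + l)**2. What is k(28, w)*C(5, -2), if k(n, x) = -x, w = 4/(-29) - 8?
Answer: 0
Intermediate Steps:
w = -236/29 (w = 4*(-1/29) - 8 = -4/29 - 8 = -236/29 ≈ -8.1379)
k(28, w)*C(5, -2) = (-1*(-236/29))*(-5 + 5)**2 = (236/29)*0**2 = (236/29)*0 = 0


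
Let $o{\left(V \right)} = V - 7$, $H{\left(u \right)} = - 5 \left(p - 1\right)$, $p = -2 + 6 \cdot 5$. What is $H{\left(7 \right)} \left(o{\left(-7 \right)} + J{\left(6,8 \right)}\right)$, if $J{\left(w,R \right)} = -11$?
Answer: $3375$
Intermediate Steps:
$p = 28$ ($p = -2 + 30 = 28$)
$H{\left(u \right)} = -135$ ($H{\left(u \right)} = - 5 \left(28 - 1\right) = \left(-5\right) 27 = -135$)
$o{\left(V \right)} = -7 + V$
$H{\left(7 \right)} \left(o{\left(-7 \right)} + J{\left(6,8 \right)}\right) = - 135 \left(\left(-7 - 7\right) - 11\right) = - 135 \left(-14 - 11\right) = \left(-135\right) \left(-25\right) = 3375$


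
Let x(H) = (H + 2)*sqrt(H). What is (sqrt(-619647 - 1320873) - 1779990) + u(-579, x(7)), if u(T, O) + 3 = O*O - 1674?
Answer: -1781100 + 2*I*sqrt(485130) ≈ -1.7811e+6 + 1393.0*I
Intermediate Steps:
x(H) = sqrt(H)*(2 + H) (x(H) = (2 + H)*sqrt(H) = sqrt(H)*(2 + H))
u(T, O) = -1677 + O**2 (u(T, O) = -3 + (O*O - 1674) = -3 + (O**2 - 1674) = -3 + (-1674 + O**2) = -1677 + O**2)
(sqrt(-619647 - 1320873) - 1779990) + u(-579, x(7)) = (sqrt(-619647 - 1320873) - 1779990) + (-1677 + (sqrt(7)*(2 + 7))**2) = (sqrt(-1940520) - 1779990) + (-1677 + (sqrt(7)*9)**2) = (2*I*sqrt(485130) - 1779990) + (-1677 + (9*sqrt(7))**2) = (-1779990 + 2*I*sqrt(485130)) + (-1677 + 567) = (-1779990 + 2*I*sqrt(485130)) - 1110 = -1781100 + 2*I*sqrt(485130)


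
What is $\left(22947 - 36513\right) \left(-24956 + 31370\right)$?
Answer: $-87012324$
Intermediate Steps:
$\left(22947 - 36513\right) \left(-24956 + 31370\right) = \left(-13566\right) 6414 = -87012324$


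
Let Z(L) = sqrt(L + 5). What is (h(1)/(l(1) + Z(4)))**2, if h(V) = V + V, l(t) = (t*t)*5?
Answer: 1/16 ≈ 0.062500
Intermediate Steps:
l(t) = 5*t**2 (l(t) = t**2*5 = 5*t**2)
Z(L) = sqrt(5 + L)
h(V) = 2*V
(h(1)/(l(1) + Z(4)))**2 = ((2*1)/(5*1**2 + sqrt(5 + 4)))**2 = (2/(5*1 + sqrt(9)))**2 = (2/(5 + 3))**2 = (2/8)**2 = ((1/8)*2)**2 = (1/4)**2 = 1/16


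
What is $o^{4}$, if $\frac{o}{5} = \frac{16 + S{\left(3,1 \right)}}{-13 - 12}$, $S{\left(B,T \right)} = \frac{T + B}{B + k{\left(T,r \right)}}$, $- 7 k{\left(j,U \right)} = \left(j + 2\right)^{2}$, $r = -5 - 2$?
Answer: $\frac{14641}{81} \approx 180.75$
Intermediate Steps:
$r = -7$
$k{\left(j,U \right)} = - \frac{\left(2 + j\right)^{2}}{7}$ ($k{\left(j,U \right)} = - \frac{\left(j + 2\right)^{2}}{7} = - \frac{\left(2 + j\right)^{2}}{7}$)
$S{\left(B,T \right)} = \frac{B + T}{B - \frac{\left(2 + T\right)^{2}}{7}}$ ($S{\left(B,T \right)} = \frac{T + B}{B - \frac{\left(2 + T\right)^{2}}{7}} = \frac{B + T}{B - \frac{\left(2 + T\right)^{2}}{7}}$)
$o = - \frac{11}{3}$ ($o = 5 \frac{16 + \frac{7 \left(3 + 1\right)}{- \left(2 + 1\right)^{2} + 7 \cdot 3}}{-13 - 12} = 5 \frac{16 + 7 \frac{1}{- 3^{2} + 21} \cdot 4}{-25} = 5 \left(16 + 7 \frac{1}{\left(-1\right) 9 + 21} \cdot 4\right) \left(- \frac{1}{25}\right) = 5 \left(16 + 7 \frac{1}{-9 + 21} \cdot 4\right) \left(- \frac{1}{25}\right) = 5 \left(16 + 7 \cdot \frac{1}{12} \cdot 4\right) \left(- \frac{1}{25}\right) = 5 \left(16 + \frac{7}{3}\right) \left(- \frac{1}{25}\right) = 5 \cdot \frac{55}{3} \left(- \frac{1}{25}\right) = 5 \left(- \frac{11}{15}\right) = - \frac{11}{3} \approx -3.6667$)
$o^{4} = \left(- \frac{11}{3}\right)^{4} = \frac{14641}{81}$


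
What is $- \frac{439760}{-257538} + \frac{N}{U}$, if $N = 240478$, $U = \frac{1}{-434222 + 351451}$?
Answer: $- \frac{2563096021533842}{128769} \approx -1.9905 \cdot 10^{10}$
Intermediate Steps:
$U = - \frac{1}{82771}$ ($U = \frac{1}{-82771} = - \frac{1}{82771} \approx -1.2082 \cdot 10^{-5}$)
$- \frac{439760}{-257538} + \frac{N}{U} = - \frac{439760}{-257538} + \frac{240478}{- \frac{1}{82771}} = \left(-439760\right) \left(- \frac{1}{257538}\right) + 240478 \left(-82771\right) = \frac{219880}{128769} - 19904604538 = - \frac{2563096021533842}{128769}$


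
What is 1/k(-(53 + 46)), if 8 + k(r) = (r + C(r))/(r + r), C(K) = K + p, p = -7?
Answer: -198/1379 ≈ -0.14358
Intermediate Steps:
C(K) = -7 + K (C(K) = K - 7 = -7 + K)
k(r) = -8 + (-7 + 2*r)/(2*r) (k(r) = -8 + (r + (-7 + r))/(r + r) = -8 + (-7 + 2*r)/((2*r)) = -8 + (-7 + 2*r)*(1/(2*r)) = -8 + (-7 + 2*r)/(2*r))
1/k(-(53 + 46)) = 1/(-7 - 7*(-1/(53 + 46))/2) = 1/(-7 - 7/(2*((-1*99)))) = 1/(-7 - 7/2/(-99)) = 1/(-7 - 7/2*(-1/99)) = 1/(-7 + 7/198) = 1/(-1379/198) = -198/1379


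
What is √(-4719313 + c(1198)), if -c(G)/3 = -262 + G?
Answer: I*√4722121 ≈ 2173.0*I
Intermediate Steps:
c(G) = 786 - 3*G (c(G) = -3*(-262 + G) = 786 - 3*G)
√(-4719313 + c(1198)) = √(-4719313 + (786 - 3*1198)) = √(-4719313 + (786 - 3594)) = √(-4719313 - 2808) = √(-4722121) = I*√4722121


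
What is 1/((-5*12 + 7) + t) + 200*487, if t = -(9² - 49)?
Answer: 8278999/85 ≈ 97400.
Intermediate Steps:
t = -32 (t = -(81 - 49) = -1*32 = -32)
1/((-5*12 + 7) + t) + 200*487 = 1/((-5*12 + 7) - 32) + 200*487 = 1/((-60 + 7) - 32) + 97400 = 1/(-53 - 32) + 97400 = 1/(-85) + 97400 = -1/85 + 97400 = 8278999/85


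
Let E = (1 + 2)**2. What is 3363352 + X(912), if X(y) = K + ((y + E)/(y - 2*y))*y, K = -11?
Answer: 3362420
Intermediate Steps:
E = 9 (E = 3**2 = 9)
X(y) = -20 - y (X(y) = -11 + ((y + 9)/(y - 2*y))*y = -11 + ((9 + y)/((-y)))*y = -11 + ((9 + y)*(-1/y))*y = -11 + (-(9 + y)/y)*y = -11 + (-9 - y) = -20 - y)
3363352 + X(912) = 3363352 + (-20 - 1*912) = 3363352 + (-20 - 912) = 3363352 - 932 = 3362420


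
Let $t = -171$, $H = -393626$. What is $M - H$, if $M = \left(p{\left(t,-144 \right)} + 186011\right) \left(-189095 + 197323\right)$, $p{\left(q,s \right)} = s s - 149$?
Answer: $1700281970$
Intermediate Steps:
$p{\left(q,s \right)} = -149 + s^{2}$ ($p{\left(q,s \right)} = s^{2} - 149 = -149 + s^{2}$)
$M = 1699888344$ ($M = \left(\left(-149 + \left(-144\right)^{2}\right) + 186011\right) \left(-189095 + 197323\right) = \left(\left(-149 + 20736\right) + 186011\right) 8228 = \left(20587 + 186011\right) 8228 = 206598 \cdot 8228 = 1699888344$)
$M - H = 1699888344 - -393626 = 1699888344 + 393626 = 1700281970$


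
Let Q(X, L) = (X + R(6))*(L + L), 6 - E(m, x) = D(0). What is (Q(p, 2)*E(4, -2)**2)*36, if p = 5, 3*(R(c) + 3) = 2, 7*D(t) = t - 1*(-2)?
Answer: 614400/49 ≈ 12539.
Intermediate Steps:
D(t) = 2/7 + t/7 (D(t) = (t - 1*(-2))/7 = (t + 2)/7 = (2 + t)/7 = 2/7 + t/7)
R(c) = -7/3 (R(c) = -3 + (1/3)*2 = -3 + 2/3 = -7/3)
E(m, x) = 40/7 (E(m, x) = 6 - (2/7 + (1/7)*0) = 6 - (2/7 + 0) = 6 - 1*2/7 = 6 - 2/7 = 40/7)
Q(X, L) = 2*L*(-7/3 + X) (Q(X, L) = (X - 7/3)*(L + L) = (-7/3 + X)*(2*L) = 2*L*(-7/3 + X))
(Q(p, 2)*E(4, -2)**2)*36 = (((2/3)*2*(-7 + 3*5))*(40/7)**2)*36 = (((2/3)*2*(-7 + 15))*(1600/49))*36 = (((2/3)*2*8)*(1600/49))*36 = ((32/3)*(1600/49))*36 = (51200/147)*36 = 614400/49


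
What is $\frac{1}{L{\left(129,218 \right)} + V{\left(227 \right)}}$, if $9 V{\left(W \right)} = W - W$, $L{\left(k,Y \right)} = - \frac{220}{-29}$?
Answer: $\frac{29}{220} \approx 0.13182$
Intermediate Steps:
$L{\left(k,Y \right)} = \frac{220}{29}$ ($L{\left(k,Y \right)} = \left(-220\right) \left(- \frac{1}{29}\right) = \frac{220}{29}$)
$V{\left(W \right)} = 0$ ($V{\left(W \right)} = \frac{W - W}{9} = \frac{1}{9} \cdot 0 = 0$)
$\frac{1}{L{\left(129,218 \right)} + V{\left(227 \right)}} = \frac{1}{\frac{220}{29} + 0} = \frac{1}{\frac{220}{29}} = \frac{29}{220}$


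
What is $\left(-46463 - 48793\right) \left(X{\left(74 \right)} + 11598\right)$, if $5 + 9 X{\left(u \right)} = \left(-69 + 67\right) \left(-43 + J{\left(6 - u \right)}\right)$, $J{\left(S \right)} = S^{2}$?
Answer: $-1007755560$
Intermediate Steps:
$X{\left(u \right)} = 9 - \frac{2 \left(6 - u\right)^{2}}{9}$ ($X{\left(u \right)} = - \frac{5}{9} + \frac{\left(-69 + 67\right) \left(-43 + \left(6 - u\right)^{2}\right)}{9} = - \frac{5}{9} + \frac{\left(-2\right) \left(-43 + \left(6 - u\right)^{2}\right)}{9} = - \frac{5}{9} + \frac{86 - 2 \left(6 - u\right)^{2}}{9} = - \frac{5}{9} - \left(- \frac{86}{9} + \frac{2 \left(6 - u\right)^{2}}{9}\right) = 9 - \frac{2 \left(6 - u\right)^{2}}{9}$)
$\left(-46463 - 48793\right) \left(X{\left(74 \right)} + 11598\right) = \left(-46463 - 48793\right) \left(\left(9 - \frac{2 \left(-6 + 74\right)^{2}}{9}\right) + 11598\right) = - 95256 \left(\left(9 - \frac{2 \cdot 68^{2}}{9}\right) + 11598\right) = - 95256 \left(\left(9 - \frac{9248}{9}\right) + 11598\right) = - 95256 \left(- \frac{9167}{9} + 11598\right) = \left(-95256\right) \frac{95215}{9} = -1007755560$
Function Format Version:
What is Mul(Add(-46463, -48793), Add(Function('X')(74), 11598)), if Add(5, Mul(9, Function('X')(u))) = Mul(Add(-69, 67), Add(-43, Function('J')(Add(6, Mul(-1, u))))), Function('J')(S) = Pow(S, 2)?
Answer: -1007755560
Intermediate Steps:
Function('X')(u) = Add(9, Mul(Rational(-2, 9), Pow(Add(6, Mul(-1, u)), 2))) (Function('X')(u) = Add(Rational(-5, 9), Mul(Rational(1, 9), Mul(Add(-69, 67), Add(-43, Pow(Add(6, Mul(-1, u)), 2))))) = Add(Rational(-5, 9), Mul(Rational(1, 9), Mul(-2, Add(-43, Pow(Add(6, Mul(-1, u)), 2))))) = Add(Rational(-5, 9), Mul(Rational(1, 9), Add(86, Mul(-2, Pow(Add(6, Mul(-1, u)), 2))))) = Add(Rational(-5, 9), Add(Rational(86, 9), Mul(Rational(-2, 9), Pow(Add(6, Mul(-1, u)), 2)))) = Add(9, Mul(Rational(-2, 9), Pow(Add(6, Mul(-1, u)), 2))))
Mul(Add(-46463, -48793), Add(Function('X')(74), 11598)) = Mul(Add(-46463, -48793), Add(Add(9, Mul(Rational(-2, 9), Pow(Add(-6, 74), 2))), 11598)) = Mul(-95256, Add(Add(9, Mul(Rational(-2, 9), Pow(68, 2))), 11598)) = Mul(-95256, Add(Add(9, Mul(Rational(-2, 9), 4624)), 11598)) = Mul(-95256, Add(Add(9, Rational(-9248, 9)), 11598)) = Mul(-95256, Add(Rational(-9167, 9), 11598)) = Mul(-95256, Rational(95215, 9)) = -1007755560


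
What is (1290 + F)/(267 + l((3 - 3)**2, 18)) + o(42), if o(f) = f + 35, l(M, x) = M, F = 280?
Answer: 22129/267 ≈ 82.880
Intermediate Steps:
o(f) = 35 + f
(1290 + F)/(267 + l((3 - 3)**2, 18)) + o(42) = (1290 + 280)/(267 + (3 - 3)**2) + (35 + 42) = 1570/(267 + 0**2) + 77 = 1570/(267 + 0) + 77 = 1570/267 + 77 = 22129/267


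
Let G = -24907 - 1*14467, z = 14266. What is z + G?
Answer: -25108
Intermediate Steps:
G = -39374 (G = -24907 - 14467 = -39374)
z + G = 14266 - 39374 = -25108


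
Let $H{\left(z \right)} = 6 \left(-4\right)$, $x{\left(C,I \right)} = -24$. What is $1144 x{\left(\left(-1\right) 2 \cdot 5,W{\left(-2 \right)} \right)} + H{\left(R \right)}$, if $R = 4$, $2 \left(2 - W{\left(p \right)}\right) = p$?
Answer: $-27480$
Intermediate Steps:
$W{\left(p \right)} = 2 - \frac{p}{2}$
$H{\left(z \right)} = -24$
$1144 x{\left(\left(-1\right) 2 \cdot 5,W{\left(-2 \right)} \right)} + H{\left(R \right)} = 1144 \left(-24\right) - 24 = -27456 - 24 = -27480$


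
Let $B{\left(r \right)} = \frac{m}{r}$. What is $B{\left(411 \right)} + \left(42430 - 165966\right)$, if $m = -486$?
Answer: $- \frac{16924594}{137} \approx -1.2354 \cdot 10^{5}$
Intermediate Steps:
$B{\left(r \right)} = - \frac{486}{r}$
$B{\left(411 \right)} + \left(42430 - 165966\right) = - \frac{486}{411} + \left(42430 - 165966\right) = \left(-486\right) \frac{1}{411} + \left(42430 - 165966\right) = - \frac{162}{137} - 123536 = - \frac{16924594}{137}$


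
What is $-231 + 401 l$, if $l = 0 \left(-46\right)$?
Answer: $-231$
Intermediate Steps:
$l = 0$
$-231 + 401 l = -231 + 401 \cdot 0 = -231 + 0 = -231$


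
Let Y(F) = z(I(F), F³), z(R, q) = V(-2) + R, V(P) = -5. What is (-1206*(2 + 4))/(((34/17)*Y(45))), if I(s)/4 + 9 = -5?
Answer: 3618/61 ≈ 59.311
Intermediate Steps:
I(s) = -56 (I(s) = -36 + 4*(-5) = -36 - 20 = -56)
z(R, q) = -5 + R
Y(F) = -61 (Y(F) = -5 - 56 = -61)
(-1206*(2 + 4))/(((34/17)*Y(45))) = (-1206*(2 + 4))/(((34/17)*(-61))) = (-1206*6)/(((34*(1/17))*(-61))) = (-201*36)/((2*(-61))) = -7236/(-122) = -7236*(-1/122) = 3618/61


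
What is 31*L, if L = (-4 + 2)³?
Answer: -248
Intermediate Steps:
L = -8 (L = (-2)³ = -8)
31*L = 31*(-8) = -248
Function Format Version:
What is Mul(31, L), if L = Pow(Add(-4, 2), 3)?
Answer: -248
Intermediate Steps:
L = -8 (L = Pow(-2, 3) = -8)
Mul(31, L) = Mul(31, -8) = -248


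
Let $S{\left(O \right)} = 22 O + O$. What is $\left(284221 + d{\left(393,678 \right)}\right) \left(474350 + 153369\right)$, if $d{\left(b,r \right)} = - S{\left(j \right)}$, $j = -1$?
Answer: $178425359436$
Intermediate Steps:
$S{\left(O \right)} = 23 O$
$d{\left(b,r \right)} = 23$ ($d{\left(b,r \right)} = - 23 \left(-1\right) = \left(-1\right) \left(-23\right) = 23$)
$\left(284221 + d{\left(393,678 \right)}\right) \left(474350 + 153369\right) = \left(284221 + 23\right) \left(474350 + 153369\right) = 284244 \cdot 627719 = 178425359436$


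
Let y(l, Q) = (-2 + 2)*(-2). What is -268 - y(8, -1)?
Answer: -268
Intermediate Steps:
y(l, Q) = 0 (y(l, Q) = 0*(-2) = 0)
-268 - y(8, -1) = -268 - 1*0 = -268 + 0 = -268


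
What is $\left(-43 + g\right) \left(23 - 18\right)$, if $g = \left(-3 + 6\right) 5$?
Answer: $-140$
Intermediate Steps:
$g = 15$ ($g = 3 \cdot 5 = 15$)
$\left(-43 + g\right) \left(23 - 18\right) = \left(-43 + 15\right) \left(23 - 18\right) = \left(-28\right) 5 = -140$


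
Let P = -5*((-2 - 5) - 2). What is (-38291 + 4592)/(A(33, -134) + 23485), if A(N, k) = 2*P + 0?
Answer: -33699/23575 ≈ -1.4294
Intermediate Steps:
P = 45 (P = -5*(-7 - 2) = -5*(-9) = 45)
A(N, k) = 90 (A(N, k) = 2*45 + 0 = 90 + 0 = 90)
(-38291 + 4592)/(A(33, -134) + 23485) = (-38291 + 4592)/(90 + 23485) = -33699/23575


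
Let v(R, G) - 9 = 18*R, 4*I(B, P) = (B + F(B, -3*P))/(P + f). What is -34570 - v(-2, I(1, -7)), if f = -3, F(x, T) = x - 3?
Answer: -34543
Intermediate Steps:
F(x, T) = -3 + x
I(B, P) = (-3 + 2*B)/(4*(-3 + P)) (I(B, P) = ((B + (-3 + B))/(P - 3))/4 = ((-3 + 2*B)/(-3 + P))/4 = (-3 + 2*B)/(4*(-3 + P)))
v(R, G) = 9 + 18*R
-34570 - v(-2, I(1, -7)) = -34570 - (9 + 18*(-2)) = -34570 - (9 - 36) = -34570 - 1*(-27) = -34570 + 27 = -34543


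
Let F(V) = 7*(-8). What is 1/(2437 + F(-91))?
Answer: 1/2381 ≈ 0.00041999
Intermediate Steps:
F(V) = -56
1/(2437 + F(-91)) = 1/(2437 - 56) = 1/2381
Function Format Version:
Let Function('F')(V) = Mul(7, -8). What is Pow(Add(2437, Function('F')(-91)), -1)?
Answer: Rational(1, 2381) ≈ 0.00041999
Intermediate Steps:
Function('F')(V) = -56
Pow(Add(2437, Function('F')(-91)), -1) = Pow(Add(2437, -56), -1) = Pow(2381, -1) = Rational(1, 2381)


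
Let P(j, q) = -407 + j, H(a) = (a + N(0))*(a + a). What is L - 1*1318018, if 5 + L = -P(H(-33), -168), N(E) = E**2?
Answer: -1319794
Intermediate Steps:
H(a) = 2*a**2 (H(a) = (a + 0**2)*(a + a) = (a + 0)*(2*a) = a*(2*a) = 2*a**2)
L = -1776 (L = -5 - (-407 + 2*(-33)**2) = -5 - (-407 + 2*1089) = -5 - (-407 + 2178) = -5 - 1*1771 = -5 - 1771 = -1776)
L - 1*1318018 = -1776 - 1*1318018 = -1776 - 1318018 = -1319794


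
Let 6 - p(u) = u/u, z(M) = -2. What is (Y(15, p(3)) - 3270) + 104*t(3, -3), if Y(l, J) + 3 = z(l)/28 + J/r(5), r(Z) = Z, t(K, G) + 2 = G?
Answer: -53089/14 ≈ -3792.1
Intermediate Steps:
t(K, G) = -2 + G
p(u) = 5 (p(u) = 6 - u/u = 6 - 1*1 = 6 - 1 = 5)
Y(l, J) = -43/14 + J/5 (Y(l, J) = -3 + (-2/28 + J/5) = -3 + (-2*1/28 + J*(1/5)) = -3 + (-1/14 + J/5) = -43/14 + J/5)
(Y(15, p(3)) - 3270) + 104*t(3, -3) = ((-43/14 + (1/5)*5) - 3270) + 104*(-2 - 3) = ((-43/14 + 1) - 3270) + 104*(-5) = (-29/14 - 3270) - 520 = -45809/14 - 520 = -53089/14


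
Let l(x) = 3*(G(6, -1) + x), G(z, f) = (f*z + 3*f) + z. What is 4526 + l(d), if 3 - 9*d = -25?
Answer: 13579/3 ≈ 4526.3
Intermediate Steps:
d = 28/9 (d = 1/3 - 1/9*(-25) = 1/3 + 25/9 = 28/9 ≈ 3.1111)
G(z, f) = z + 3*f + f*z (G(z, f) = (3*f + f*z) + z = z + 3*f + f*z)
l(x) = -9 + 3*x (l(x) = 3*((6 + 3*(-1) - 1*6) + x) = 3*((6 - 3 - 6) + x) = 3*(-3 + x) = -9 + 3*x)
4526 + l(d) = 4526 + (-9 + 3*(28/9)) = 4526 + (-9 + 28/3) = 4526 + 1/3 = 13579/3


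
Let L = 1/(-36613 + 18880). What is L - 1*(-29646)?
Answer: 525712517/17733 ≈ 29646.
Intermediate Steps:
L = -1/17733 (L = 1/(-17733) = -1/17733 ≈ -5.6392e-5)
L - 1*(-29646) = -1/17733 - 1*(-29646) = -1/17733 + 29646 = 525712517/17733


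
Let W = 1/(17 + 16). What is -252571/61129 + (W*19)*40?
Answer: 38123197/2017257 ≈ 18.899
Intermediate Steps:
W = 1/33 ≈ 0.030303
-252571/61129 + (W*19)*40 = -252571/61129 + ((1/33)*19)*40 = -252571*1/61129 + (19/33)*40 = -252571/61129 + 760/33 = 38123197/2017257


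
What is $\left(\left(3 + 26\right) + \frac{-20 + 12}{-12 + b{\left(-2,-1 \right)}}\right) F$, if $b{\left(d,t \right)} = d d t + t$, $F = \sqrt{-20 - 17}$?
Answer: $\frac{501 i \sqrt{37}}{17} \approx 179.26 i$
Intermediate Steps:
$F = i \sqrt{37}$ ($F = \sqrt{-37} = i \sqrt{37} \approx 6.0828 i$)
$b{\left(d,t \right)} = t + t d^{2}$ ($b{\left(d,t \right)} = d^{2} t + t = t d^{2} + t = t + t d^{2}$)
$\left(\left(3 + 26\right) + \frac{-20 + 12}{-12 + b{\left(-2,-1 \right)}}\right) F = \left(\left(3 + 26\right) + \frac{-20 + 12}{-12 - \left(1 + \left(-2\right)^{2}\right)}\right) i \sqrt{37} = \left(29 - \frac{8}{-12 - \left(1 + 4\right)}\right) i \sqrt{37} = \left(29 - \frac{8}{-12 - 5}\right) i \sqrt{37} = \left(29 - \frac{8}{-17}\right) i \sqrt{37} = \left(29 - - \frac{8}{17}\right) i \sqrt{37} = \left(29 + \frac{8}{17}\right) i \sqrt{37} = \frac{501 i \sqrt{37}}{17}$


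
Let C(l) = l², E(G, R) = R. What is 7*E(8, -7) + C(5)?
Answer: -24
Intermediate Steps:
7*E(8, -7) + C(5) = 7*(-7) + 5² = -49 + 25 = -24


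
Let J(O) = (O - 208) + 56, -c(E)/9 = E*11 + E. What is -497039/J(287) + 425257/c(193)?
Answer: -385840393/104220 ≈ -3702.2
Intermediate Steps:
c(E) = -108*E (c(E) = -9*(E*11 + E) = -9*(11*E + E) = -108*E)
J(O) = -152 + O (J(O) = (-208 + O) + 56 = -152 + O)
-497039/J(287) + 425257/c(193) = -497039/(-152 + 287) + 425257/((-108*193)) = -497039/135 + 425257/(-20844) = -497039*1/135 + 425257*(-1/20844) = -497039/135 - 425257/20844 = -385840393/104220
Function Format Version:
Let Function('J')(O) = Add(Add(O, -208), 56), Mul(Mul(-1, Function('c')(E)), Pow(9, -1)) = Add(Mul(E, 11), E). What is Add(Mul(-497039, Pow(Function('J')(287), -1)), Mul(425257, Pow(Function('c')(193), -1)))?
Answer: Rational(-385840393, 104220) ≈ -3702.2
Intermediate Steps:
Function('c')(E) = Mul(-108, E) (Function('c')(E) = Mul(-9, Add(Mul(E, 11), E)) = Mul(-9, Add(Mul(11, E), E)) = Mul(-9, Mul(12, E)) = Mul(-108, E))
Function('J')(O) = Add(-152, O) (Function('J')(O) = Add(Add(-208, O), 56) = Add(-152, O))
Add(Mul(-497039, Pow(Function('J')(287), -1)), Mul(425257, Pow(Function('c')(193), -1))) = Add(Mul(-497039, Pow(Add(-152, 287), -1)), Mul(425257, Pow(Mul(-108, 193), -1))) = Add(Mul(-497039, Pow(135, -1)), Mul(425257, Pow(-20844, -1))) = Add(Mul(-497039, Rational(1, 135)), Mul(425257, Rational(-1, 20844))) = Add(Rational(-497039, 135), Rational(-425257, 20844)) = Rational(-385840393, 104220)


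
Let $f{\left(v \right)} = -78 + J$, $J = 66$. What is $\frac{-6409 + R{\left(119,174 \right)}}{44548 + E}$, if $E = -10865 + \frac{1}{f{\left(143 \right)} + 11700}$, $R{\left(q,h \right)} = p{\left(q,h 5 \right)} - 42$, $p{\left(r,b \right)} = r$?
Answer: $- \frac{74008416}{393686905} \approx -0.18799$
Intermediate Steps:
$f{\left(v \right)} = -12$ ($f{\left(v \right)} = -78 + 66 = -12$)
$R{\left(q,h \right)} = -42 + q$ ($R{\left(q,h \right)} = q - 42 = -42 + q$)
$E = - \frac{126990119}{11688}$ ($E = -10865 + \frac{1}{-12 + 11700} = -10865 + \frac{1}{11688} = - \frac{126990119}{11688} \approx -10865.0$)
$\frac{-6409 + R{\left(119,174 \right)}}{44548 + E} = \frac{-6409 + \left(-42 + 119\right)}{44548 - \frac{126990119}{11688}} = \frac{-6409 + 77}{\frac{393686905}{11688}} = \left(-6332\right) \frac{11688}{393686905} = - \frac{74008416}{393686905}$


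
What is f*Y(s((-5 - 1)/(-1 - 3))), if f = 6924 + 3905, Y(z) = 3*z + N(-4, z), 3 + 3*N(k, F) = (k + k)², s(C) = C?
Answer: 1613521/6 ≈ 2.6892e+5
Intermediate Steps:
N(k, F) = -1 + 4*k²/3 (N(k, F) = -1 + (k + k)²/3 = -1 + (2*k)²/3 = -1 + (4*k²)/3 = -1 + 4*k²/3)
Y(z) = 61/3 + 3*z (Y(z) = 3*z + (-1 + (4/3)*(-4)²) = 3*z + (-1 + (4/3)*16) = 3*z + (-1 + 64/3) = 3*z + 61/3 = 61/3 + 3*z)
f = 10829
f*Y(s((-5 - 1)/(-1 - 3))) = 10829*(61/3 + 3*((-5 - 1)/(-1 - 3))) = 10829*(61/3 + 3*(-6/(-4))) = 10829*(61/3 + 3*(-6*(-¼))) = 10829*(61/3 + 3*(3/2)) = 10829*(61/3 + 9/2) = 10829*(149/6) = 1613521/6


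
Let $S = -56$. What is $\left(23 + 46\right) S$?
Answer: $-3864$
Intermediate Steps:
$\left(23 + 46\right) S = \left(23 + 46\right) \left(-56\right) = 69 \left(-56\right) = -3864$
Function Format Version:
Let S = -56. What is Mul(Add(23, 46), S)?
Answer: -3864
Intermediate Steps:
Mul(Add(23, 46), S) = Mul(Add(23, 46), -56) = Mul(69, -56) = -3864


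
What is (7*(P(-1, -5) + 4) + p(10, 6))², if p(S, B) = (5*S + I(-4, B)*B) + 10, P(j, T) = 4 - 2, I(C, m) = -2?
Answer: 8100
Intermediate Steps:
P(j, T) = 2
p(S, B) = 10 - 2*B + 5*S (p(S, B) = (5*S - 2*B) + 10 = (-2*B + 5*S) + 10 = 10 - 2*B + 5*S)
(7*(P(-1, -5) + 4) + p(10, 6))² = (7*(2 + 4) + (10 - 2*6 + 5*10))² = (7*6 + (10 - 12 + 50))² = (42 + 48)² = 90² = 8100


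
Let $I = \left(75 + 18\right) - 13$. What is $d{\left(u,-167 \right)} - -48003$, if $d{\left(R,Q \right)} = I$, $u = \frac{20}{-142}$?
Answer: $48083$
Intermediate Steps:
$u = - \frac{10}{71}$ ($u = 20 \left(- \frac{1}{142}\right) = - \frac{10}{71} \approx -0.14085$)
$I = 80$ ($I = 93 - 13 = 80$)
$d{\left(R,Q \right)} = 80$
$d{\left(u,-167 \right)} - -48003 = 80 - -48003 = 80 + 48003 = 48083$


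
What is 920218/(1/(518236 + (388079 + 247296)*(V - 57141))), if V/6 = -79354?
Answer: -311790776003268302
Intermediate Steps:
V = -476124 (V = 6*(-79354) = -476124)
920218/(1/(518236 + (388079 + 247296)*(V - 57141))) = 920218/(1/(518236 + (388079 + 247296)*(-476124 - 57141))) = 920218/(1/(518236 + 635375*(-533265))) = 920218/(1/(518236 - 338823249375)) = 920218/(1/(-338822731139)) = 920218/(-1/338822731139) = 920218*(-338822731139) = -311790776003268302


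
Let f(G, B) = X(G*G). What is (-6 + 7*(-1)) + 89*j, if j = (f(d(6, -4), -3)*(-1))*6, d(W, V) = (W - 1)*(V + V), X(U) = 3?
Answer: -1615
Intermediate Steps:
d(W, V) = 2*V*(-1 + W) (d(W, V) = (-1 + W)*(2*V) = 2*V*(-1 + W))
f(G, B) = 3
j = -18 (j = (3*(-1))*6 = -3*6 = -18)
(-6 + 7*(-1)) + 89*j = (-6 + 7*(-1)) + 89*(-18) = (-6 - 7) - 1602 = -13 - 1602 = -1615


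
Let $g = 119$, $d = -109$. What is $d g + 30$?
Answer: $-12941$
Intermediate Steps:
$d g + 30 = \left(-109\right) 119 + 30 = -12971 + 30 = -12941$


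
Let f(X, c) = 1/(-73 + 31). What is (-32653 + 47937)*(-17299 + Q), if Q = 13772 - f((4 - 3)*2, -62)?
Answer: -1132032386/21 ≈ -5.3906e+7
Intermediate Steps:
f(X, c) = -1/42 (f(X, c) = 1/(-42) = -1/42)
Q = 578425/42 (Q = 13772 - 1*(-1/42) = 13772 + 1/42 = 578425/42 ≈ 13772.)
(-32653 + 47937)*(-17299 + Q) = (-32653 + 47937)*(-17299 + 578425/42) = 15284*(-148133/42) = -1132032386/21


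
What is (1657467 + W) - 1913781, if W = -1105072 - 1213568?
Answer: -2574954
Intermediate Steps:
W = -2318640
(1657467 + W) - 1913781 = (1657467 - 2318640) - 1913781 = -661173 - 1913781 = -2574954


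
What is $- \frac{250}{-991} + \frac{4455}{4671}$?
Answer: $\frac{206765}{171443} \approx 1.206$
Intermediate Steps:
$- \frac{250}{-991} + \frac{4455}{4671} = \left(-250\right) \left(- \frac{1}{991}\right) + 4455 \cdot \frac{1}{4671} = \frac{250}{991} + \frac{165}{173} = \frac{206765}{171443}$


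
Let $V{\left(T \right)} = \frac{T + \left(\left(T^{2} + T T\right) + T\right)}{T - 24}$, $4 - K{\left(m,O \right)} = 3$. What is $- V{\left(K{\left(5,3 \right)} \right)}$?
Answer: $\frac{4}{23} \approx 0.17391$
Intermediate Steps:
$K{\left(m,O \right)} = 1$ ($K{\left(m,O \right)} = 4 - 3 = 1$)
$V{\left(T \right)} = \frac{2 T + 2 T^{2}}{-24 + T}$ ($V{\left(T \right)} = \frac{T + \left(\left(T^{2} + T^{2}\right) + T\right)}{-24 + T} = \frac{T + \left(2 T^{2} + T\right)}{-24 + T} = \frac{T + \left(T + 2 T^{2}\right)}{-24 + T} = \frac{2 T + 2 T^{2}}{-24 + T}$)
$- V{\left(K{\left(5,3 \right)} \right)} = - \frac{2 \cdot 1 \left(1 + 1\right)}{-24 + 1} = - \frac{2 \cdot 1 \cdot 2}{-23} = - \frac{2 \cdot 1 \left(-1\right) 2}{23} = \left(-1\right) \left(- \frac{4}{23}\right) = \frac{4}{23}$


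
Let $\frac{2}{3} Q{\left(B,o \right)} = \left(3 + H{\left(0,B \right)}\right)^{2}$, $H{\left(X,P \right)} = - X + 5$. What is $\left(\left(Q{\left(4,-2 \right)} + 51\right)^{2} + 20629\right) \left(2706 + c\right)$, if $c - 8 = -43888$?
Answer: $-1739107412$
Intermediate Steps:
$H{\left(X,P \right)} = 5 - X$
$c = -43880$ ($c = 8 - 43888 = -43880$)
$Q{\left(B,o \right)} = 96$ ($Q{\left(B,o \right)} = \frac{3 \left(3 + \left(5 - 0\right)\right)^{2}}{2} = \frac{3 \left(3 + \left(5 + 0\right)\right)^{2}}{2} = \frac{3 \left(3 + 5\right)^{2}}{2} = \frac{3 \cdot 8^{2}}{2} = \frac{3}{2} \cdot 64 = 96$)
$\left(\left(Q{\left(4,-2 \right)} + 51\right)^{2} + 20629\right) \left(2706 + c\right) = \left(\left(96 + 51\right)^{2} + 20629\right) \left(2706 - 43880\right) = \left(147^{2} + 20629\right) \left(-41174\right) = \left(21609 + 20629\right) \left(-41174\right) = 42238 \left(-41174\right) = -1739107412$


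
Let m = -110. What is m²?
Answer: 12100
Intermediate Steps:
m² = (-110)² = 12100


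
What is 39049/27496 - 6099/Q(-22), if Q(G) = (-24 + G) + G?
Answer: 42588359/467432 ≈ 91.111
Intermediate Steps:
Q(G) = -24 + 2*G
39049/27496 - 6099/Q(-22) = 39049/27496 - 6099/(-24 + 2*(-22)) = 39049*(1/27496) - 6099/(-24 - 44) = 39049/27496 - 6099/(-68) = 39049/27496 - 6099*(-1/68) = 39049/27496 + 6099/68 = 42588359/467432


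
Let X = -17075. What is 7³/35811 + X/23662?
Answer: -603356759/847359882 ≈ -0.71204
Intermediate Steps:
7³/35811 + X/23662 = 7³/35811 - 17075/23662 = 343*(1/35811) - 17075*1/23662 = 343/35811 - 17075/23662 = -603356759/847359882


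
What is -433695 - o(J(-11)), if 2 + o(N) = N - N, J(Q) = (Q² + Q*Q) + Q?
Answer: -433693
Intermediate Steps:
J(Q) = Q + 2*Q² (J(Q) = (Q² + Q²) + Q = 2*Q² + Q = Q + 2*Q²)
o(N) = -2 (o(N) = -2 + (N - N) = -2 + 0 = -2)
-433695 - o(J(-11)) = -433695 - 1*(-2) = -433695 + 2 = -433693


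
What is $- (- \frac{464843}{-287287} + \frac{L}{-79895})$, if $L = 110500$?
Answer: $- \frac{1078683597}{4590558973} \approx -0.23498$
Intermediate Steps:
$- (- \frac{464843}{-287287} + \frac{L}{-79895}) = - (- \frac{464843}{-287287} + \frac{110500}{-79895}) = - (\left(-464843\right) \left(- \frac{1}{287287}\right) + 110500 \left(- \frac{1}{79895}\right)) = - (\frac{464843}{287287} - \frac{22100}{15979}) = \left(-1\right) \frac{1078683597}{4590558973} = - \frac{1078683597}{4590558973}$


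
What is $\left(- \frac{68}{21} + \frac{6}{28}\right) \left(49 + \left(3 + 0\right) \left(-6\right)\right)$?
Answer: $- \frac{3937}{42} \approx -93.738$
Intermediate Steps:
$\left(- \frac{68}{21} + \frac{6}{28}\right) \left(49 + \left(3 + 0\right) \left(-6\right)\right) = \left(\left(-68\right) \frac{1}{21} + 6 \cdot \frac{1}{28}\right) \left(49 + 3 \left(-6\right)\right) = \left(- \frac{68}{21} + \frac{3}{14}\right) \left(49 - 18\right) = \left(- \frac{127}{42}\right) 31 = - \frac{3937}{42}$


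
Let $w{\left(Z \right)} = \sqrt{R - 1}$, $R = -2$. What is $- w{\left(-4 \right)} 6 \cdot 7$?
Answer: $- 42 i \sqrt{3} \approx - 72.746 i$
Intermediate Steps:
$w{\left(Z \right)} = i \sqrt{3}$ ($w{\left(Z \right)} = \sqrt{-2 - 1} = \sqrt{-3} = i \sqrt{3}$)
$- w{\left(-4 \right)} 6 \cdot 7 = - i \sqrt{3} \cdot 6 \cdot 7 = - 6 i \sqrt{3} \cdot 7 = - 42 i \sqrt{3}$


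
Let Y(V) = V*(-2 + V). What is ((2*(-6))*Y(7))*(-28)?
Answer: 11760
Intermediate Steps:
((2*(-6))*Y(7))*(-28) = ((2*(-6))*(7*(-2 + 7)))*(-28) = -84*5*(-28) = -12*35*(-28) = -420*(-28) = 11760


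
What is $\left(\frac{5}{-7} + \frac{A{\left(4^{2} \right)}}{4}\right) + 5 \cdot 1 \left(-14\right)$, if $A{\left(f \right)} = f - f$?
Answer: $- \frac{495}{7} \approx -70.714$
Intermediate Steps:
$A{\left(f \right)} = 0$
$\left(\frac{5}{-7} + \frac{A{\left(4^{2} \right)}}{4}\right) + 5 \cdot 1 \left(-14\right) = \left(\frac{5}{-7} + \frac{0}{4}\right) + 5 \cdot 1 \left(-14\right) = \left(5 \left(- \frac{1}{7}\right) + 0 \cdot \frac{1}{4}\right) + 5 \left(-14\right) = \left(- \frac{5}{7} + 0\right) - 70 = - \frac{5}{7} - 70 = - \frac{495}{7}$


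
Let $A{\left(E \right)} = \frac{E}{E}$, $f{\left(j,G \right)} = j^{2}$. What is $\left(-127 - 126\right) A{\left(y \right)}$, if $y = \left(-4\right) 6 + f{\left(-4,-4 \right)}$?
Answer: $-253$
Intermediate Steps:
$y = -8$ ($y = \left(-4\right) 6 + \left(-4\right)^{2} = -24 + 16 = -8$)
$A{\left(E \right)} = 1$
$\left(-127 - 126\right) A{\left(y \right)} = \left(-127 - 126\right) 1 = \left(-253\right) 1 = -253$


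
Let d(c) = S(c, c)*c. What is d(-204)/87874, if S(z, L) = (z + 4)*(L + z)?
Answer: -8323200/43937 ≈ -189.43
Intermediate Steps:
S(z, L) = (4 + z)*(L + z)
d(c) = c*(2*c**2 + 8*c) (d(c) = (c**2 + 4*c + 4*c + c*c)*c = (c**2 + 4*c + 4*c + c**2)*c = (2*c**2 + 8*c)*c = c*(2*c**2 + 8*c))
d(-204)/87874 = (2*(-204)**2*(4 - 204))/87874 = (2*41616*(-200))*(1/87874) = -16646400*1/87874 = -8323200/43937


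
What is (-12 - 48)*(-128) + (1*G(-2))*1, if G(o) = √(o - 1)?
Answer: 7680 + I*√3 ≈ 7680.0 + 1.732*I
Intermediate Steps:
G(o) = √(-1 + o)
(-12 - 48)*(-128) + (1*G(-2))*1 = (-12 - 48)*(-128) + (1*√(-1 - 2))*1 = -60*(-128) + (1*√(-3))*1 = 7680 + (1*(I*√3))*1 = 7680 + (I*√3)*1 = 7680 + I*√3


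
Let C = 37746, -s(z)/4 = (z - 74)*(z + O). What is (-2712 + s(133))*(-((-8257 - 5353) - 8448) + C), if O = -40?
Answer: -1474766640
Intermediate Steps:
s(z) = -4*(-74 + z)*(-40 + z) (s(z) = -4*(z - 74)*(z - 40) = -4*(-74 + z)*(-40 + z))
(-2712 + s(133))*(-((-8257 - 5353) - 8448) + C) = (-2712 + (-11840 - 4*133**2 + 456*133))*(-((-8257 - 5353) - 8448) + 37746) = (-2712 + (-11840 - 4*17689 + 60648))*(-(-13610 - 8448) + 37746) = (-2712 + (-11840 - 70756 + 60648))*(-1*(-22058) + 37746) = (-2712 - 21948)*(22058 + 37746) = -24660*59804 = -1474766640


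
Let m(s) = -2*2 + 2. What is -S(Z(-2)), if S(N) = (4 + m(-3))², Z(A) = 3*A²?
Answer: -4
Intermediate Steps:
m(s) = -2 (m(s) = -4 + 2 = -2)
S(N) = 4 (S(N) = (4 - 2)² = 2² = 4)
-S(Z(-2)) = -1*4 = -4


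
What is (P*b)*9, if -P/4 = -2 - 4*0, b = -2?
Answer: -144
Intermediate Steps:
P = 8 (P = -4*(-2 - 4*0) = -4*(-2 + 0) = -4*(-2) = 8)
(P*b)*9 = (8*(-2))*9 = -16*9 = -144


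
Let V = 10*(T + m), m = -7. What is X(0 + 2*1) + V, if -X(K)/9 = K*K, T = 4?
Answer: -66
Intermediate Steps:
X(K) = -9*K² (X(K) = -9*K*K = -9*K²)
V = -30 (V = 10*(4 - 7) = 10*(-3) = -30)
X(0 + 2*1) + V = -9*(0 + 2*1)² - 30 = -9*(0 + 2)² - 30 = -9*2² - 30 = -9*4 - 30 = -36 - 30 = -66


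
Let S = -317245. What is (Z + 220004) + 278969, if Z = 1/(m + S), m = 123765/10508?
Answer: 44954590720371/90094235 ≈ 4.9897e+5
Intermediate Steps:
m = 3345/284 (m = 123765*(1/10508) = 3345/284 ≈ 11.778)
Z = -284/90094235 (Z = 1/(3345/284 - 317245) = 1/(-90094235/284) = -284/90094235 ≈ -3.1523e-6)
(Z + 220004) + 278969 = (-284/90094235 + 220004) + 278969 = 19821092076656/90094235 + 278969 = 44954590720371/90094235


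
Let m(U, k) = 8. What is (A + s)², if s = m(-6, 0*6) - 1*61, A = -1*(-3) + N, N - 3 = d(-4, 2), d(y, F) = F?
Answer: 2025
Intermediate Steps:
N = 5 (N = 3 + 2 = 5)
A = 8 (A = -1*(-3) + 5 = 3 + 5 = 8)
s = -53 (s = 8 - 1*61 = 8 - 61 = -53)
(A + s)² = (8 - 53)² = (-45)² = 2025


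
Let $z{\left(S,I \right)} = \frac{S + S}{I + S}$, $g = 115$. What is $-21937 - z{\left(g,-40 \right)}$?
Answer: $- \frac{329101}{15} \approx -21940.0$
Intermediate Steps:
$z{\left(S,I \right)} = \frac{2 S}{I + S}$
$-21937 - z{\left(g,-40 \right)} = -21937 - 2 \cdot 115 \frac{1}{-40 + 115} = -21937 - 2 \cdot 115 \cdot \frac{1}{75} = -21937 - \frac{46}{15} = - \frac{329101}{15}$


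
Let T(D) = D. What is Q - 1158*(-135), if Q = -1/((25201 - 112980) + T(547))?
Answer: 13636978561/87232 ≈ 1.5633e+5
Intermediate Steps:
Q = 1/87232 (Q = -1/((25201 - 112980) + 547) = -1/(-87779 + 547) = -1/(-87232) = -1*(-1/87232) = 1/87232 ≈ 1.1464e-5)
Q - 1158*(-135) = 1/87232 - 1158*(-135) = 1/87232 + 156330 = 13636978561/87232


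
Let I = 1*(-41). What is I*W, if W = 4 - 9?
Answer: 205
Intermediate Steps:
W = -5
I = -41
I*W = -41*(-5) = 205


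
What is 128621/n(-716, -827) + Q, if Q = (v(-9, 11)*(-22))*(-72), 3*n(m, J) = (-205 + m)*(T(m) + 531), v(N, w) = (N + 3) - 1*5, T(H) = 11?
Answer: -2899377677/166394 ≈ -17425.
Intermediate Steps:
v(N, w) = -2 + N (v(N, w) = (3 + N) - 5 = -2 + N)
n(m, J) = -111110/3 + 542*m/3 (n(m, J) = ((-205 + m)*(11 + 531))/3 = ((-205 + m)*542)/3 = (-111110 + 542*m)/3 = -111110/3 + 542*m/3)
Q = -17424 (Q = ((-2 - 9)*(-22))*(-72) = -11*(-22)*(-72) = 242*(-72) = -17424)
128621/n(-716, -827) + Q = 128621/(-111110/3 + (542/3)*(-716)) - 17424 = 128621/(-111110/3 - 388072/3) - 17424 = 128621/(-166394) - 17424 = 128621*(-1/166394) - 17424 = -128621/166394 - 17424 = -2899377677/166394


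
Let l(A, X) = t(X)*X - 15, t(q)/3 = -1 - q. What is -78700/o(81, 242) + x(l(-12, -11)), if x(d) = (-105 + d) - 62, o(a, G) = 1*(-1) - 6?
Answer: 75116/7 ≈ 10731.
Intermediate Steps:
t(q) = -3 - 3*q (t(q) = 3*(-1 - q) = -3 - 3*q)
o(a, G) = -7 (o(a, G) = -1 - 6 = -7)
l(A, X) = -15 + X*(-3 - 3*X) (l(A, X) = (-3 - 3*X)*X - 15 = X*(-3 - 3*X) - 15 = -15 + X*(-3 - 3*X))
x(d) = -167 + d
-78700/o(81, 242) + x(l(-12, -11)) = -78700/(-7) + (-167 + (-15 - 3*(-11)*(1 - 11))) = -78700*(-1/7) + (-167 + (-15 - 3*(-11)*(-10))) = 78700/7 + (-167 + (-15 - 330)) = 78700/7 + (-167 - 345) = 78700/7 - 512 = 75116/7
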